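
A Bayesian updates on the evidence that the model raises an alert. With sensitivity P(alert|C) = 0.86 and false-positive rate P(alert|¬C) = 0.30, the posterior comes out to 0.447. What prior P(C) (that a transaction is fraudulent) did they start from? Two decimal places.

P(C) = 0.22

Bayes' rule in odds form gives O(C|E) = O(C)·[P(E|C)/P(E|¬C)], hence O(C) = O(C|E)/LR.
Posterior odds = 0.447/(1−0.447) = 0.8083. LR = 0.86/0.30 = 2.8667.
Prior odds = 0.8083/2.8667 = 0.2820, so P(C) = 0.2820/(1+0.2820) ≈ 0.22.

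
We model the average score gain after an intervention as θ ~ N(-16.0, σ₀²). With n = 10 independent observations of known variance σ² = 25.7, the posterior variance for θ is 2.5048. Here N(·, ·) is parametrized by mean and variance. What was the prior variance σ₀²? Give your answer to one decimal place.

σ₀² = 98.7

Posterior precision equals prior precision plus data precision: 1/σ_n² = 1/σ₀² + n/σ².
So 1/σ₀² = 1/2.5048 − 10/25.7 = 0.399233 − 0.389105 = 0.010128.
Hence σ₀² = 1/0.010128 ≈ 98.7.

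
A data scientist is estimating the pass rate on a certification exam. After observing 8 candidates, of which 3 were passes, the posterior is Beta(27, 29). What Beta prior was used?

A Beta(a, b) prior with s successes and f failures in binomial data gives a Beta(a+s, b+f) posterior.
So a = 27 − 3 = 24 and b = 29 − 5 = 24.

Beta(24, 24)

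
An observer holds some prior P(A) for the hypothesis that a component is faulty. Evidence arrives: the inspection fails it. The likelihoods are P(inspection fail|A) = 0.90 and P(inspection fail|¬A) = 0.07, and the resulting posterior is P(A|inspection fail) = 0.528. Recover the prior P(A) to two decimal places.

Bayes' rule in odds form gives O(A|E) = O(A)·[P(E|A)/P(E|¬A)], hence O(A) = O(A|E)/LR.
Posterior odds = 0.528/(1−0.528) = 1.1186. LR = 0.90/0.07 = 12.8571.
Prior odds = 1.1186/12.8571 = 0.0870, so P(A) = 0.0870/(1+0.0870) ≈ 0.08.

P(A) = 0.08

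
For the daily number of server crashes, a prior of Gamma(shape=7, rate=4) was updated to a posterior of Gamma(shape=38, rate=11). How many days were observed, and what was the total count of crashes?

Gamma–Poisson conjugacy: posterior shape = α + Σxᵢ, posterior rate = β + n.
Matching: Σxᵢ = 38 − 7 = 31 and n = 11 − 4 = 7.

n = 7 days with total 31 crashes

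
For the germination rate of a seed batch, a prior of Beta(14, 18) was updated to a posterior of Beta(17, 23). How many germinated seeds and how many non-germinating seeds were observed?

A Beta(a, b) prior with s successes and f failures in binomial data gives a Beta(a+s, b+f) posterior.
Match parameters: s=17−14=3, f=23−18=5.

3 germinated seeds and 5 non-germinating seeds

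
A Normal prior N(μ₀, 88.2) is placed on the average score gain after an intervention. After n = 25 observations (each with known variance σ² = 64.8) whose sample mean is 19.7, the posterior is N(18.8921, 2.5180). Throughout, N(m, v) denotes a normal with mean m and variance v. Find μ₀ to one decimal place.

With known observation variance, the Normal–Normal posterior has precision τ_n = τ₀ + n/σ² and mean μ_n = (τ₀μ₀ + (n/σ²)x̄)/τ_n.
Here τ₀ = 1/88.2 = 0.011338 and τ_data = 25/64.8 = 0.385802, so τ_n = 0.397140.
Rearranging for μ₀: μ₀ = (μ_n·τ_n − τ_data·x̄)/τ₀ = (18.8921·0.397140 − 0.385802·19.7) / 0.011338 = -0.097491/0.011338 ≈ -8.6.

μ₀ = -8.6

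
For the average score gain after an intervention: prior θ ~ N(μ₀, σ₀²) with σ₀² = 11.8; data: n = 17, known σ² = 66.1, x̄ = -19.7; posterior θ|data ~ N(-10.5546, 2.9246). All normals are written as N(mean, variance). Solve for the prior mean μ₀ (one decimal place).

μ₀ = 17.2

The posterior mean is a precision-weighted average: μ_n = (τ₀μ₀ + τ_data·x̄)/(τ₀+τ_data), with τ₀=1/σ₀² and τ_data=n/σ².
Here τ₀ = 1/11.8 = 0.084746 and τ_data = 17/66.1 = 0.257186, so τ_n = 0.341932.
Rearranging for μ₀: μ₀ = (μ_n·τ_n − τ_data·x̄)/τ₀ = (-10.5546·0.341932 − 0.257186·-19.7) / 0.084746 = 1.457609/0.084746 ≈ 17.2.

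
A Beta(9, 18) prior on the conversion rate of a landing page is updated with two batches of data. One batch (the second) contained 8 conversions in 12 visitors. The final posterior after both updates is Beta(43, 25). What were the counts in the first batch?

Sequential conjugate updates are equivalent to a single update on the pooled data, so total successes = posterior α − prior α and total failures = posterior β − prior β.
Total across both batches: 43−9=34 conversions, 25−18=7 bounces.
Subtract the second batch: 34−8=26 conversions and 7−4=3 bounces.

26 conversions and 3 bounces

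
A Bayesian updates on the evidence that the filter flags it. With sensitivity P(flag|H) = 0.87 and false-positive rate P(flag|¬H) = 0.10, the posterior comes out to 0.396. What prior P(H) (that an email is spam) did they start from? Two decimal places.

Bayes' rule in odds form gives O(H|E) = O(H)·[P(E|H)/P(E|¬H)], hence O(H) = O(H|E)/LR.
Posterior odds = 0.396/(1−0.396) = 0.6556. LR = 0.87/0.10 = 8.7000.
Prior odds = 0.6556/8.7000 = 0.0754, so P(H) = 0.0754/(1+0.0754) ≈ 0.07.

P(H) = 0.07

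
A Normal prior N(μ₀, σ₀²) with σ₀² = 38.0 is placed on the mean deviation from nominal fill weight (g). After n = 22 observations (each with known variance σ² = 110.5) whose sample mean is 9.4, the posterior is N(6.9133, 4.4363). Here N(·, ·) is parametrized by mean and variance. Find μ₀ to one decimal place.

μ₀ = -11.9

The posterior mean is a precision-weighted average: μ_n = (τ₀μ₀ + τ_data·x̄)/(τ₀+τ_data), with τ₀=1/σ₀² and τ_data=n/σ².
Here τ₀ = 1/38.0 = 0.026316 and τ_data = 22/110.5 = 0.199095, so τ_n = 0.225411.
Rearranging for μ₀: μ₀ = (μ_n·τ_n − τ_data·x̄)/τ₀ = (6.9133·0.225411 − 0.199095·9.4) / 0.026316 = -0.313159/0.026316 ≈ -11.9.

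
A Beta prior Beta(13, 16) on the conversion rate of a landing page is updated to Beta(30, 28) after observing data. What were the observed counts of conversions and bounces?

17 conversions and 12 bounces

Beta is conjugate to the binomial likelihood: posterior = Beta(α+s, β+f).
Match parameters: s=30−13=17, f=28−16=12.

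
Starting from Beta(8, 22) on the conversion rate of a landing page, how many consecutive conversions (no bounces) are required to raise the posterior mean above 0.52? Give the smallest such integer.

k = 16

After k conversions and 0 bounces the posterior is Beta(8+k, 22), with mean (8+k)/(8+22+k).
Set (8+k)/(30+k) > 0.52 and solve: k > (0.52·30 − 8)/(1 − 0.52) = 15.833.
The smallest integer exceeding 15.833 is 16, and checking k=16: (24)/(46) = 0.5217 > 0.52.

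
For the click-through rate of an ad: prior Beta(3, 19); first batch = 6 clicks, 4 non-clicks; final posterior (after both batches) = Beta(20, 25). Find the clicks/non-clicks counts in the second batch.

11 clicks and 2 non-clicks

Because Beta–binomial updating is additive in the counts, the combined data contributed (α_post−α_prior, β_post−β_prior) successes and failures.
Total across both batches: 20−3=17 clicks, 25−19=6 non-clicks.
Subtract the first batch: 17−6=11 clicks and 6−4=2 non-clicks.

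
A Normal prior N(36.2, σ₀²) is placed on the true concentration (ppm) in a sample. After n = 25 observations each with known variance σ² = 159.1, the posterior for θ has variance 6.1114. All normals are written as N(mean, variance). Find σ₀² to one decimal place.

For the Normal–Normal model with known σ², precisions add: τ_n = τ₀ + n/σ².
So 1/σ₀² = 1/6.1114 − 25/159.1 = 0.163629 − 0.157134 = 0.006495.
Hence σ₀² = 1/0.006495 ≈ 154.0.

σ₀² = 154.0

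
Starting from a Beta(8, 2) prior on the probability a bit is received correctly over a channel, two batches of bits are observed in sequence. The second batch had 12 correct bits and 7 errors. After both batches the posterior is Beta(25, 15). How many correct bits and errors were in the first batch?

5 correct bits and 6 errors

Because Beta–binomial updating is additive in the counts, the combined data contributed (α_post−α_prior, β_post−β_prior) successes and failures.
Total across both batches: 25−8=17 correct bits, 15−2=13 errors.
Subtract the second batch: 17−12=5 correct bits and 13−7=6 errors.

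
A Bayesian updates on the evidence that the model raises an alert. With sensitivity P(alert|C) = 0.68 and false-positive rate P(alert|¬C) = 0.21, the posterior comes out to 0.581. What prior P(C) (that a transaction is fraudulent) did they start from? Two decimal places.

Bayes' rule in odds form gives O(C|E) = O(C)·[P(E|C)/P(E|¬C)], hence O(C) = O(C|E)/LR.
Posterior odds = 0.581/(1−0.581) = 1.3866. LR = 0.68/0.21 = 3.2381.
Prior odds = 1.3866/3.2381 = 0.4282, so P(C) = 0.4282/(1+0.4282) ≈ 0.30.

P(C) = 0.30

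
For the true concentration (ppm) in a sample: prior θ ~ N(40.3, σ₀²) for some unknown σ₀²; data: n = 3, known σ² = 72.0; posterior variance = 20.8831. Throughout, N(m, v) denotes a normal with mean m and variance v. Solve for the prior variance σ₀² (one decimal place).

σ₀² = 160.8

Posterior precision equals prior precision plus data precision: 1/σ_n² = 1/σ₀² + n/σ².
So 1/σ₀² = 1/20.8831 − 3/72.0 = 0.047886 − 0.041667 = 0.006219.
Hence σ₀² = 1/0.006219 ≈ 160.8.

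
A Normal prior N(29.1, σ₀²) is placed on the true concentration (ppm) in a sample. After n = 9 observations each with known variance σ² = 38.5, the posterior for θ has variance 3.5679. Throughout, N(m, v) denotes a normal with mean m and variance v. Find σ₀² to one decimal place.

σ₀² = 21.5

Posterior precision equals prior precision plus data precision: 1/σ_n² = 1/σ₀² + n/σ².
So 1/σ₀² = 1/3.5679 − 9/38.5 = 0.280277 − 0.233766 = 0.046511.
Hence σ₀² = 1/0.046511 ≈ 21.5.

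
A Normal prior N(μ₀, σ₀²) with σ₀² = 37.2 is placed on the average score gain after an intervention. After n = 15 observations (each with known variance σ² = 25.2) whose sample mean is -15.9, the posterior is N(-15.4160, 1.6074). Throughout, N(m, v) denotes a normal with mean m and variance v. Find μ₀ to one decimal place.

With known observation variance, the Normal–Normal posterior has precision τ_n = τ₀ + n/σ² and mean μ_n = (τ₀μ₀ + (n/σ²)x̄)/τ_n.
Here τ₀ = 1/37.2 = 0.026882 and τ_data = 15/25.2 = 0.595238, so τ_n = 0.622120.
Rearranging for μ₀: μ₀ = (μ_n·τ_n − τ_data·x̄)/τ₀ = (-15.4160·0.622120 − 0.595238·-15.9) / 0.026882 = -0.126318/0.026882 ≈ -4.7.

μ₀ = -4.7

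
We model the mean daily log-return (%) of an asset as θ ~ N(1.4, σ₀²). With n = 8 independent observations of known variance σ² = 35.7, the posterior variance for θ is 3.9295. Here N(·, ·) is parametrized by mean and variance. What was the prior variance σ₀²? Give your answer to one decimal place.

σ₀² = 32.9

For the Normal–Normal model with known σ², precisions add: τ_n = τ₀ + n/σ².
So 1/σ₀² = 1/3.9295 − 8/35.7 = 0.254485 − 0.224090 = 0.030395.
Hence σ₀² = 1/0.030395 ≈ 32.9.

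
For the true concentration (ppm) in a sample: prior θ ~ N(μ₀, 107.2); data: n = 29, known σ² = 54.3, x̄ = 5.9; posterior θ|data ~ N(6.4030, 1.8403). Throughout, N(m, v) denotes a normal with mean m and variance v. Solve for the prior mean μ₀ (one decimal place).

μ₀ = 35.2

The posterior mean is a precision-weighted average: μ_n = (τ₀μ₀ + τ_data·x̄)/(τ₀+τ_data), with τ₀=1/σ₀² and τ_data=n/σ².
Here τ₀ = 1/107.2 = 0.009328 and τ_data = 29/54.3 = 0.534070, so τ_n = 0.543398.
Rearranging for μ₀: μ₀ = (μ_n·τ_n − τ_data·x̄)/τ₀ = (6.4030·0.543398 − 0.534070·5.9) / 0.009328 = 0.328364/0.009328 ≈ 35.2.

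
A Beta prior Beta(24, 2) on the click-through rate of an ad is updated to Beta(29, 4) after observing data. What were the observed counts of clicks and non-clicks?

5 clicks and 2 non-clicks

Under Beta–binomial conjugacy the posterior parameters are (α+s, β+f).
Match parameters: s=29−24=5, f=4−2=2.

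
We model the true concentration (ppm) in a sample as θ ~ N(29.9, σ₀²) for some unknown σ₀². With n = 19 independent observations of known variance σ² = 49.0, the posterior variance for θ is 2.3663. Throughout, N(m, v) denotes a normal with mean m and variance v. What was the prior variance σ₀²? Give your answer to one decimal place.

Posterior precision equals prior precision plus data precision: 1/σ_n² = 1/σ₀² + n/σ².
So 1/σ₀² = 1/2.3663 − 19/49.0 = 0.422601 − 0.387755 = 0.034846.
Hence σ₀² = 1/0.034846 ≈ 28.7.

σ₀² = 28.7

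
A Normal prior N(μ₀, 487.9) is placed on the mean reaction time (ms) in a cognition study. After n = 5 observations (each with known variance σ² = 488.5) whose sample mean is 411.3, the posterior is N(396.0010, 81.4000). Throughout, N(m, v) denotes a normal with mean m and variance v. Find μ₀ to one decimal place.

μ₀ = 319.6

With known observation variance, the Normal–Normal posterior has precision τ_n = τ₀ + n/σ² and mean μ_n = (τ₀μ₀ + (n/σ²)x̄)/τ_n.
Here τ₀ = 1/487.9 = 0.002050 and τ_data = 5/488.5 = 0.010235, so τ_n = 0.012285.
Rearranging for μ₀: μ₀ = (μ_n·τ_n − τ_data·x̄)/τ₀ = (396.0010·0.012285 − 0.010235·411.3) / 0.002050 = 0.655217/0.002050 ≈ 319.6.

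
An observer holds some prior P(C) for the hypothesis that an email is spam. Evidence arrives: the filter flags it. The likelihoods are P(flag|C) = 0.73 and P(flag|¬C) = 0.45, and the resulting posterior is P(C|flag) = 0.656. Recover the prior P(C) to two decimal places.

Bayes' rule in odds form gives O(C|E) = O(C)·[P(E|C)/P(E|¬C)], hence O(C) = O(C|E)/LR.
Posterior odds = 0.656/(1−0.656) = 1.9070. LR = 0.73/0.45 = 1.6222.
Prior odds = 1.9070/1.6222 = 1.1756, so P(C) = 1.1756/(1+1.1756) ≈ 0.54.

P(C) = 0.54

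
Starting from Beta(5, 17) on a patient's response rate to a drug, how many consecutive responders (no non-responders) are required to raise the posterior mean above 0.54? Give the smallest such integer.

After k responders and 0 non-responders the posterior is Beta(5+k, 17), with mean (5+k)/(5+17+k).
Set (5+k)/(22+k) > 0.54 and solve: k > (0.54·22 − 5)/(1 − 0.54) = 14.957.
The smallest integer exceeding 14.957 is 15, and checking k=15: (20)/(37) = 0.5405 > 0.54.

k = 15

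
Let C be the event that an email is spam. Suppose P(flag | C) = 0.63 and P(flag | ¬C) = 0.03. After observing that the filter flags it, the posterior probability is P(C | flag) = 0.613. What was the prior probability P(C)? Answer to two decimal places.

P(C) = 0.07

In odds form, posterior odds = prior odds × likelihood ratio, so prior odds = posterior odds ÷ LR.
Posterior odds = 0.613/(1−0.613) = 1.5840. LR = 0.63/0.03 = 21.0000.
Prior odds = 1.5840/21.0000 = 0.0754, so P(C) = 0.0754/(1+0.0754) ≈ 0.07.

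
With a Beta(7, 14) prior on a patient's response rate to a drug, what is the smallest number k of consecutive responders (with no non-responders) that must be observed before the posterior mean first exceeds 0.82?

k = 57

After k responders and 0 non-responders the posterior is Beta(7+k, 14), with mean (7+k)/(7+14+k).
Set (7+k)/(21+k) > 0.82 and solve: k > (0.82·21 − 7)/(1 − 0.82) = 56.778.
The smallest integer exceeding 56.778 is 57.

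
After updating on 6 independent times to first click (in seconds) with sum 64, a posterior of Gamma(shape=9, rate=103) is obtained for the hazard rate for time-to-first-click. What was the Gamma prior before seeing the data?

Gamma(shape=3, rate=39)

For an exponential likelihood with a Gamma(α, β) prior on the rate, n observations with total T give posterior Gamma(α+n, β+T).
So α = 9 − 6 = 3 and β = 103 − 64 = 39.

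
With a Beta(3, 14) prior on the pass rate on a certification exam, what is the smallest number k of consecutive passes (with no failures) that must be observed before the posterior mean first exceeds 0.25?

k = 2

After k passes and 0 failures the posterior is Beta(3+k, 14), with mean (3+k)/(3+14+k).
Set (3+k)/(17+k) > 0.25 and solve: k > (0.25·17 − 3)/(1 − 0.25) = 1.667.
The smallest integer exceeding 1.667 is 2, and checking k=2: (5)/(19) = 0.2632 > 0.25.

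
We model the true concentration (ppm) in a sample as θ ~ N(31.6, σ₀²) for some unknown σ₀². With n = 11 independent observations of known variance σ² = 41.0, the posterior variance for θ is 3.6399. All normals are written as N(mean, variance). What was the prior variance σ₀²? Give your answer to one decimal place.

For the Normal–Normal model with known σ², precisions add: τ_n = τ₀ + n/σ².
So 1/σ₀² = 1/3.6399 − 11/41.0 = 0.274733 − 0.268293 = 0.006440.
Hence σ₀² = 1/0.006440 ≈ 155.3.

σ₀² = 155.3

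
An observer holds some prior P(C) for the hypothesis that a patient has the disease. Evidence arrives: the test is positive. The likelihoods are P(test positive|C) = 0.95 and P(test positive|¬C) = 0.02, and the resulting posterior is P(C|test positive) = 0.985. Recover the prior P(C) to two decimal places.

In odds form, posterior odds = prior odds × likelihood ratio, so prior odds = posterior odds ÷ LR.
Posterior odds = 0.985/(1−0.985) = 65.6667. LR = 0.95/0.02 = 47.5000.
Prior odds = 65.6667/47.5000 = 1.3825, so P(C) = 1.3825/(1+1.3825) ≈ 0.58.

P(C) = 0.58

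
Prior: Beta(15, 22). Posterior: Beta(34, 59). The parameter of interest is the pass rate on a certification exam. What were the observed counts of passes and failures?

19 passes and 37 failures

Under Beta–binomial conjugacy the posterior parameters are (α+s, β+f).
So s = 34 − 15 = 19 and f = 59 − 22 = 37.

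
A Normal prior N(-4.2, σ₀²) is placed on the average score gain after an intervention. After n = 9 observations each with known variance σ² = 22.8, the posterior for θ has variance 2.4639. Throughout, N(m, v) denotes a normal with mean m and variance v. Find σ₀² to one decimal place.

For the Normal–Normal model with known σ², precisions add: τ_n = τ₀ + n/σ².
So 1/σ₀² = 1/2.4639 − 9/22.8 = 0.405861 − 0.394737 = 0.011124.
Hence σ₀² = 1/0.011124 ≈ 89.9.

σ₀² = 89.9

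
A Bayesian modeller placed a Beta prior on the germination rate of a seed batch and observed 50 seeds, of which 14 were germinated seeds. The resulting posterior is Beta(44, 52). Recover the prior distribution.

A Beta(α, β) prior with s successes and f failures in binomial data gives a Beta(α+s, β+f) posterior.
Subtract the data counts: 44−14=30, 52−36=16.

Beta(30, 16)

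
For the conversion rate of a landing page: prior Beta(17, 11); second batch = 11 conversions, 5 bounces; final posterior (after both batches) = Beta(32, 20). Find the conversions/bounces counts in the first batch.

Because Beta–binomial updating is additive in the counts, the combined data contributed (α_post−α_prior, β_post−β_prior) successes and failures.
Total across both batches: 32−17=15 conversions, 20−11=9 bounces.
Subtract the second batch: 15−11=4 conversions and 9−5=4 bounces.

4 conversions and 4 bounces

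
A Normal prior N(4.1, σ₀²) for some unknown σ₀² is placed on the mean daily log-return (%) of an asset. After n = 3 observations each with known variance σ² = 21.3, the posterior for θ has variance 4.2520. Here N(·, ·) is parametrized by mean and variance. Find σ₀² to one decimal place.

Posterior precision equals prior precision plus data precision: 1/σ_n² = 1/σ₀² + n/σ².
So 1/σ₀² = 1/4.2520 − 3/21.3 = 0.235183 − 0.140845 = 0.094338.
Hence σ₀² = 1/0.094338 ≈ 10.6.

σ₀² = 10.6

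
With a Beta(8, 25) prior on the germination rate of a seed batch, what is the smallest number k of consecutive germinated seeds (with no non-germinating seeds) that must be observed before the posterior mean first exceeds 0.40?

k = 9

After k germinated seeds and 0 non-germinating seeds the posterior is Beta(8+k, 25), with mean (8+k)/(8+25+k).
Set (8+k)/(33+k) > 0.40 and solve: k > (0.40·33 − 8)/(1 − 0.40) = 8.667.
The smallest integer exceeding 8.667 is 9.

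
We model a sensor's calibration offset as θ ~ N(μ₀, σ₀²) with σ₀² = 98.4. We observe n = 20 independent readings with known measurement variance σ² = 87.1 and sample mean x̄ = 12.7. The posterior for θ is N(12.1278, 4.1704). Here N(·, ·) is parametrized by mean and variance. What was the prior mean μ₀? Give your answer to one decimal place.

The posterior mean is a precision-weighted average: μ_n = (τ₀μ₀ + τ_data·x̄)/(τ₀+τ_data), with τ₀=1/σ₀² and τ_data=n/σ².
Here τ₀ = 1/98.4 = 0.010163 and τ_data = 20/87.1 = 0.229621, so τ_n = 0.239784.
Rearranging for μ₀: μ₀ = (μ_n·τ_n − τ_data·x̄)/τ₀ = (12.1278·0.239784 − 0.229621·12.7) / 0.010163 = -0.008134/0.010163 ≈ -0.8.

μ₀ = -0.8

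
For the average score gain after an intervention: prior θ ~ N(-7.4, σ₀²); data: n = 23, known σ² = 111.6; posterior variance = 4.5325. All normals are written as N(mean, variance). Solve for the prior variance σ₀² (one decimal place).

For the Normal–Normal model with known σ², precisions add: τ_n = τ₀ + n/σ².
So 1/σ₀² = 1/4.5325 − 23/111.6 = 0.220629 − 0.206093 = 0.014536.
Hence σ₀² = 1/0.014536 ≈ 68.8.

σ₀² = 68.8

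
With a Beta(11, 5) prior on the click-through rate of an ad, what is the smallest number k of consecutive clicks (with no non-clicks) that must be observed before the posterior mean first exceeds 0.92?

After k clicks and 0 non-clicks the posterior is Beta(11+k, 5), with mean (11+k)/(11+5+k).
Set (11+k)/(16+k) > 0.92 and solve: k > (0.92·16 − 11)/(1 − 0.92) = 46.500.
The smallest integer exceeding 46.500 is 47.

k = 47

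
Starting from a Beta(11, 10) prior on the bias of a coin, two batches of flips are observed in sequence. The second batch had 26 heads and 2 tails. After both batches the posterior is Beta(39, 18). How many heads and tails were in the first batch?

Sequential conjugate updates are equivalent to a single update on the pooled data, so total successes = posterior α − prior α and total failures = posterior β − prior β.
Total across both batches: 39−11=28 heads, 18−10=8 tails.
Subtract the second batch: 28−26=2 heads and 8−2=6 tails.

2 heads and 6 tails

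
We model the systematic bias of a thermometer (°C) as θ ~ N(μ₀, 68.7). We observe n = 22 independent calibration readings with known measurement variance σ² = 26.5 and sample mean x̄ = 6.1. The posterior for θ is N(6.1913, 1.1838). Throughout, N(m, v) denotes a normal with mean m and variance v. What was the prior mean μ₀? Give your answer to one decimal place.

μ₀ = 11.4

The posterior mean is a precision-weighted average: μ_n = (τ₀μ₀ + τ_data·x̄)/(τ₀+τ_data), with τ₀=1/σ₀² and τ_data=n/σ².
Here τ₀ = 1/68.7 = 0.014556 and τ_data = 22/26.5 = 0.830189, so τ_n = 0.844745.
Rearranging for μ₀: μ₀ = (μ_n·τ_n − τ_data·x̄)/τ₀ = (6.1913·0.844745 − 0.830189·6.1) / 0.014556 = 0.165917/0.014556 ≈ 11.4.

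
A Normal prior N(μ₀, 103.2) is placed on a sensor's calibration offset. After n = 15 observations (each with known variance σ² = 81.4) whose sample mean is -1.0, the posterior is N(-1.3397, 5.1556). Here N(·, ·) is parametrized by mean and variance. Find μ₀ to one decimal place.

μ₀ = -7.8

With known observation variance, the Normal–Normal posterior has precision τ_n = τ₀ + n/σ² and mean μ_n = (τ₀μ₀ + (n/σ²)x̄)/τ_n.
Here τ₀ = 1/103.2 = 0.009690 and τ_data = 15/81.4 = 0.184275, so τ_n = 0.193965.
Rearranging for μ₀: μ₀ = (μ_n·τ_n − τ_data·x̄)/τ₀ = (-1.3397·0.193965 − 0.184275·-1.0) / 0.009690 = -0.075580/0.009690 ≈ -7.8.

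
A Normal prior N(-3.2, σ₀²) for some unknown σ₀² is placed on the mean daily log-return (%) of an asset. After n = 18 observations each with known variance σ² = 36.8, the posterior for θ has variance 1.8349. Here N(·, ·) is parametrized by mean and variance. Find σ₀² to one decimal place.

σ₀² = 17.9

For the Normal–Normal model with known σ², precisions add: τ_n = τ₀ + n/σ².
So 1/σ₀² = 1/1.8349 − 18/36.8 = 0.544989 − 0.489130 = 0.055859.
Hence σ₀² = 1/0.055859 ≈ 17.9.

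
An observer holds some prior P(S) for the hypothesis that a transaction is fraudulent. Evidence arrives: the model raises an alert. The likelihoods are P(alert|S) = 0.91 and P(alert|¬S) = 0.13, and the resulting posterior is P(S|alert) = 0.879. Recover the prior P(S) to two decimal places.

In odds form, posterior odds = prior odds × likelihood ratio, so prior odds = posterior odds ÷ LR.
Posterior odds = 0.879/(1−0.879) = 7.2645. LR = 0.91/0.13 = 7.0000.
Prior odds = 7.2645/7.0000 = 1.0378, so P(S) = 1.0378/(1+1.0378) ≈ 0.51.

P(S) = 0.51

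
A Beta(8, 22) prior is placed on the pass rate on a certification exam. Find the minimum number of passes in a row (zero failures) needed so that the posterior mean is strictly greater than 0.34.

k = 4

After k passes and 0 failures the posterior is Beta(8+k, 22), with mean (8+k)/(8+22+k).
Set (8+k)/(30+k) > 0.34 and solve: k > (0.34·30 − 8)/(1 − 0.34) = 3.333.
The smallest integer exceeding 3.333 is 4.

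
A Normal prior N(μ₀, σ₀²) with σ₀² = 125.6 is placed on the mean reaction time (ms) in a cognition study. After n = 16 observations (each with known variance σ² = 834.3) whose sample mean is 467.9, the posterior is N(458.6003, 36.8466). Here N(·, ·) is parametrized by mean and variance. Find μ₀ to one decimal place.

The posterior mean is a precision-weighted average: μ_n = (τ₀μ₀ + τ_data·x̄)/(τ₀+τ_data), with τ₀=1/σ₀² and τ_data=n/σ².
Here τ₀ = 1/125.6 = 0.007962 and τ_data = 16/834.3 = 0.019178, so τ_n = 0.027140.
Rearranging for μ₀: μ₀ = (μ_n·τ_n − τ_data·x̄)/τ₀ = (458.6003·0.027140 − 0.019178·467.9) / 0.007962 = 3.473026/0.007962 ≈ 436.2.

μ₀ = 436.2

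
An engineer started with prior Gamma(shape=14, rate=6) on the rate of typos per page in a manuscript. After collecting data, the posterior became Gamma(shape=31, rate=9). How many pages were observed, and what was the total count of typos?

A Gamma(α, β) prior (rate parametrization) on a Poisson rate with n observations summing to S gives posterior Gamma(α+S, β+n).
Matching: Σxᵢ = 31 − 14 = 17 and n = 9 − 6 = 3.

n = 3 pages with total 17 typos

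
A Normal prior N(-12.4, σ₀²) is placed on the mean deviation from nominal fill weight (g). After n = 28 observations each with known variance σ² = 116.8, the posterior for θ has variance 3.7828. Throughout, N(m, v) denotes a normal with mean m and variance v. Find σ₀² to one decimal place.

σ₀² = 40.6

For the Normal–Normal model with known σ², precisions add: τ_n = τ₀ + n/σ².
So 1/σ₀² = 1/3.7828 − 28/116.8 = 0.264354 − 0.239726 = 0.024628.
Hence σ₀² = 1/0.024628 ≈ 40.6.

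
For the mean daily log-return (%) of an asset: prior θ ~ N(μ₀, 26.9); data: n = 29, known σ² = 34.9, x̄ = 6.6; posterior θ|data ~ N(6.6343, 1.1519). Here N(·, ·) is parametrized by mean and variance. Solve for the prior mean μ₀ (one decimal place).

μ₀ = 7.4

The posterior mean is a precision-weighted average: μ_n = (τ₀μ₀ + τ_data·x̄)/(τ₀+τ_data), with τ₀=1/σ₀² and τ_data=n/σ².
Here τ₀ = 1/26.9 = 0.037175 and τ_data = 29/34.9 = 0.830946, so τ_n = 0.868121.
Rearranging for μ₀: μ₀ = (μ_n·τ_n − τ_data·x̄)/τ₀ = (6.6343·0.868121 − 0.830946·6.6) / 0.037175 = 0.275132/0.037175 ≈ 7.4.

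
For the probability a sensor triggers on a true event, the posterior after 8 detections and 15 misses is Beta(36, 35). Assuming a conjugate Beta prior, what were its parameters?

Beta(28, 20)

Under Beta–binomial conjugacy the posterior parameters are (a+s, b+f).
So a = 36 − 8 = 28 and b = 35 − 15 = 20.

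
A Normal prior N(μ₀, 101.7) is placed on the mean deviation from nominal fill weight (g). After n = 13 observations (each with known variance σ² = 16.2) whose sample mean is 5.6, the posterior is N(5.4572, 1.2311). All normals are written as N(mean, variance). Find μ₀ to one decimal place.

μ₀ = -6.2

With known observation variance, the Normal–Normal posterior has precision τ_n = τ₀ + n/σ² and mean μ_n = (τ₀μ₀ + (n/σ²)x̄)/τ_n.
Here τ₀ = 1/101.7 = 0.009833 and τ_data = 13/16.2 = 0.802469, so τ_n = 0.812302.
Rearranging for μ₀: μ₀ = (μ_n·τ_n − τ_data·x̄)/τ₀ = (5.4572·0.812302 − 0.802469·5.6) / 0.009833 = -0.060932/0.009833 ≈ -6.2.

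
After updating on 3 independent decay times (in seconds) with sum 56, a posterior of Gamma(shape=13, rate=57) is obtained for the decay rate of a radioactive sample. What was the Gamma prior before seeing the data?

Gamma(shape=10, rate=1)

Gamma–exponential conjugacy: posterior shape = α + n, posterior rate = β + Σtᵢ.
So α = 13 − 3 = 10 and β = 57 − 56 = 1.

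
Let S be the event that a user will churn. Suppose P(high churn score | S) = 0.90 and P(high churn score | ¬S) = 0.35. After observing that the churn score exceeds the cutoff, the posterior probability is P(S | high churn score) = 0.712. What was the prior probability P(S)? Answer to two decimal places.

P(S) = 0.49

In odds form, posterior odds = prior odds × likelihood ratio, so prior odds = posterior odds ÷ LR.
Posterior odds = 0.712/(1−0.712) = 2.4722. LR = 0.90/0.35 = 2.5714.
Prior odds = 2.4722/2.5714 = 0.9614, so P(S) = 0.9614/(1+0.9614) ≈ 0.49.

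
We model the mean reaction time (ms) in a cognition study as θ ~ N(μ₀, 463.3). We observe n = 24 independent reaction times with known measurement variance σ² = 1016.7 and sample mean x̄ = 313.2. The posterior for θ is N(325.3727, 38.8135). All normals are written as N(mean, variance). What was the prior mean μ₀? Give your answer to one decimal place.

μ₀ = 458.5

With known observation variance, the Normal–Normal posterior has precision τ_n = τ₀ + n/σ² and mean μ_n = (τ₀μ₀ + (n/σ²)x̄)/τ_n.
Here τ₀ = 1/463.3 = 0.002158 and τ_data = 24/1016.7 = 0.023606, so τ_n = 0.025764.
Rearranging for μ₀: μ₀ = (μ_n·τ_n − τ_data·x̄)/τ₀ = (325.3727·0.025764 − 0.023606·313.2) / 0.002158 = 0.989503/0.002158 ≈ 458.5.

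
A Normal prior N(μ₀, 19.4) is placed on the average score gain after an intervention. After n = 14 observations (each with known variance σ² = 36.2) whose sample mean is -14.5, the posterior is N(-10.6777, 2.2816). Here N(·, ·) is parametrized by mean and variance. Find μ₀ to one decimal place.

With known observation variance, the Normal–Normal posterior has precision τ_n = τ₀ + n/σ² and mean μ_n = (τ₀μ₀ + (n/σ²)x̄)/τ_n.
Here τ₀ = 1/19.4 = 0.051546 and τ_data = 14/36.2 = 0.386740, so τ_n = 0.438286.
Rearranging for μ₀: μ₀ = (μ_n·τ_n − τ_data·x̄)/τ₀ = (-10.6777·0.438286 − 0.386740·-14.5) / 0.051546 = 0.927844/0.051546 ≈ 18.0.

μ₀ = 18.0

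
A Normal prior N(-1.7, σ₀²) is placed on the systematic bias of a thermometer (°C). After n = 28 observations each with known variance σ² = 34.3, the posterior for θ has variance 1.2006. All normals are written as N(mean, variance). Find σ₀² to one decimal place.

σ₀² = 60.3

For the Normal–Normal model with known σ², precisions add: τ_n = τ₀ + n/σ².
So 1/σ₀² = 1/1.2006 − 28/34.3 = 0.832917 − 0.816327 = 0.016590.
Hence σ₀² = 1/0.016590 ≈ 60.3.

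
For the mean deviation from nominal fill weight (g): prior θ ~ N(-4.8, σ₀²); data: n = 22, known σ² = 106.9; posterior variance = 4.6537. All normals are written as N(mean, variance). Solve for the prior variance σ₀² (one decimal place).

Posterior precision equals prior precision plus data precision: 1/σ_n² = 1/σ₀² + n/σ².
So 1/σ₀² = 1/4.6537 − 22/106.9 = 0.214883 − 0.205800 = 0.009083.
Hence σ₀² = 1/0.009083 ≈ 110.1.

σ₀² = 110.1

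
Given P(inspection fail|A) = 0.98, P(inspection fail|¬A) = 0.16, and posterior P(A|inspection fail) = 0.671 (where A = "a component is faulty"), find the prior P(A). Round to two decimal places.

P(A) = 0.25

Bayes' rule in odds form gives O(A|E) = O(A)·[P(E|A)/P(E|¬A)], hence O(A) = O(A|E)/LR.
Posterior odds = 0.671/(1−0.671) = 2.0395. LR = 0.98/0.16 = 6.1250.
Prior odds = 2.0395/6.1250 = 0.3330, so P(A) = 0.3330/(1+0.3330) ≈ 0.25.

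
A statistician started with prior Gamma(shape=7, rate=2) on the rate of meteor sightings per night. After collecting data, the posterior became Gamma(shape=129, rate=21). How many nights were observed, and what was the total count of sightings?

n = 19 nights with total 122 sightings

Gamma–Poisson conjugacy: posterior shape = α + Σxᵢ, posterior rate = β + n.
Matching: Σxᵢ = 129 − 7 = 122 and n = 21 − 2 = 19.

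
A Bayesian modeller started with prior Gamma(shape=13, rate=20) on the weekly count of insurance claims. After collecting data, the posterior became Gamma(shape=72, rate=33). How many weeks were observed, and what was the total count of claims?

A Gamma(α, β) prior (rate parametrization) on a Poisson rate with n observations summing to S gives posterior Gamma(α+S, β+n).
Matching: Σxᵢ = 72 − 13 = 59 and n = 33 − 20 = 13.

n = 13 weeks with total 59 claims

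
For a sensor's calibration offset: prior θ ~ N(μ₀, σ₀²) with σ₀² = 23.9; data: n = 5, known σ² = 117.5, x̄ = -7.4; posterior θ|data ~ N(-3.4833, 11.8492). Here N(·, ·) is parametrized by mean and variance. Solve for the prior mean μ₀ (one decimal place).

μ₀ = 0.5

With known observation variance, the Normal–Normal posterior has precision τ_n = τ₀ + n/σ² and mean μ_n = (τ₀μ₀ + (n/σ²)x̄)/τ_n.
Here τ₀ = 1/23.9 = 0.041841 and τ_data = 5/117.5 = 0.042553, so τ_n = 0.084394.
Rearranging for μ₀: μ₀ = (μ_n·τ_n − τ_data·x̄)/τ₀ = (-3.4833·0.084394 − 0.042553·-7.4) / 0.041841 = 0.020923/0.041841 ≈ 0.5.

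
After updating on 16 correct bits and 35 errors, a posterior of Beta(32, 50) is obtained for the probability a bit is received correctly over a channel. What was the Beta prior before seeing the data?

Under Beta–binomial conjugacy the posterior parameters are (a+s, b+f).
So a = 32 − 16 = 16 and b = 50 − 35 = 15.

Beta(16, 15)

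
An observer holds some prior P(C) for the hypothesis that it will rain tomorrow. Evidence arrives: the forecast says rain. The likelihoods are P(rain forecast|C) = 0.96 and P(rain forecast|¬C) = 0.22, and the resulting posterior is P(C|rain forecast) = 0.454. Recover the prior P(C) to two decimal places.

Bayes' rule in odds form gives O(C|E) = O(C)·[P(E|C)/P(E|¬C)], hence O(C) = O(C|E)/LR.
Posterior odds = 0.454/(1−0.454) = 0.8315. LR = 0.96/0.22 = 4.3636.
Prior odds = 0.8315/4.3636 = 0.1906, so P(C) = 0.1906/(1+0.1906) ≈ 0.16.

P(C) = 0.16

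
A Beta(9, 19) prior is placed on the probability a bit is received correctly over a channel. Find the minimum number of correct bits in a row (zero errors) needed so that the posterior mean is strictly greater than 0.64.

k = 25

After k correct bits and 0 errors the posterior is Beta(9+k, 19), with mean (9+k)/(9+19+k).
Set (9+k)/(28+k) > 0.64 and solve: k > (0.64·28 − 9)/(1 − 0.64) = 24.778.
The smallest integer exceeding 24.778 is 25.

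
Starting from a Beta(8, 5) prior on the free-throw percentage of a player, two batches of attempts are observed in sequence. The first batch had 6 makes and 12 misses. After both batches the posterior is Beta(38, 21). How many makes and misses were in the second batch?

24 makes and 4 misses

Because Beta–binomial updating is additive in the counts, the combined data contributed (α_post−α_prior, β_post−β_prior) successes and failures.
Total across both batches: 38−8=30 makes, 21−5=16 misses.
Subtract the first batch: 30−6=24 makes and 16−12=4 misses.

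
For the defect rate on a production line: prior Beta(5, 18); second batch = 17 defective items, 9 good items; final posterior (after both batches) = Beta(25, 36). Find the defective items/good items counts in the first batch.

Sequential conjugate updates are equivalent to a single update on the pooled data, so total successes = posterior α − prior α and total failures = posterior β − prior β.
Total across both batches: 25−5=20 defective items, 36−18=18 good items.
Subtract the second batch: 20−17=3 defective items and 18−9=9 good items.

3 defective items and 9 good items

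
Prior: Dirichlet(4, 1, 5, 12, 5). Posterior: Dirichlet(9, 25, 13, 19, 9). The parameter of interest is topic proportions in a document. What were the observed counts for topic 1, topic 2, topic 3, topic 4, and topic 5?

For a Dirichlet(α) prior with multinomial counts c, the posterior is Dirichlet(α + c) componentwise.
Counts are posterior − prior componentwise: 9−4=5, 25−1=24, 13−5=8, 19−12=7, 9−5=4.

counts (5, 24, 8, 7, 4)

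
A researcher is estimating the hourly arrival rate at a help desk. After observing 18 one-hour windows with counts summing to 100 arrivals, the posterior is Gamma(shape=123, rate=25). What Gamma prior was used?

A Gamma(α, β) prior (rate parametrization) on a Poisson rate with n observations summing to S gives posterior Gamma(α+S, β+n).
So α = 123 − 100 = 23 and β = 25 − 18 = 7.

Gamma(shape=23, rate=7)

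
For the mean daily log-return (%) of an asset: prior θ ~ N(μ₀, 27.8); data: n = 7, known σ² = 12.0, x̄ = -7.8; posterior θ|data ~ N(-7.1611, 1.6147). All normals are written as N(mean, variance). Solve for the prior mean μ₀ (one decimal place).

μ₀ = 3.2

With known observation variance, the Normal–Normal posterior has precision τ_n = τ₀ + n/σ² and mean μ_n = (τ₀μ₀ + (n/σ²)x̄)/τ_n.
Here τ₀ = 1/27.8 = 0.035971 and τ_data = 7/12.0 = 0.583333, so τ_n = 0.619304.
Rearranging for μ₀: μ₀ = (μ_n·τ_n − τ_data·x̄)/τ₀ = (-7.1611·0.619304 − 0.583333·-7.8) / 0.035971 = 0.115100/0.035971 ≈ 3.2.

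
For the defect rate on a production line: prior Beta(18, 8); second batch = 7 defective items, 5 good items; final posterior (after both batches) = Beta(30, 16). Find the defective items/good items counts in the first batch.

5 defective items and 3 good items

Sequential conjugate updates are equivalent to a single update on the pooled data, so total successes = posterior α − prior α and total failures = posterior β − prior β.
Total across both batches: 30−18=12 defective items, 16−8=8 good items.
Subtract the second batch: 12−7=5 defective items and 8−5=3 good items.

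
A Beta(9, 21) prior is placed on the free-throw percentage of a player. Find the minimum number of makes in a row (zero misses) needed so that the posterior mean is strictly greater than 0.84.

k = 102

After k makes and 0 misses the posterior is Beta(9+k, 21), with mean (9+k)/(9+21+k).
Set (9+k)/(30+k) > 0.84 and solve: k > (0.84·30 − 9)/(1 − 0.84) = 101.250.
The smallest integer exceeding 101.250 is 102.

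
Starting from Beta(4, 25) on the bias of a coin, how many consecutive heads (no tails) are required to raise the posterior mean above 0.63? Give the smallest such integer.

k = 39

After k heads and 0 tails the posterior is Beta(4+k, 25), with mean (4+k)/(4+25+k).
Set (4+k)/(29+k) > 0.63 and solve: k > (0.63·29 − 4)/(1 − 0.63) = 38.568.
The smallest integer exceeding 38.568 is 39, and checking k=39: (43)/(68) = 0.6324 > 0.63.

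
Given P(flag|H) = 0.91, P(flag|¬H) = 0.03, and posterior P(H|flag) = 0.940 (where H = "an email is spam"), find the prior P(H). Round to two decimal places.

In odds form, posterior odds = prior odds × likelihood ratio, so prior odds = posterior odds ÷ LR.
Posterior odds = 0.940/(1−0.940) = 15.6667. LR = 0.91/0.03 = 30.3333.
Prior odds = 15.6667/30.3333 = 0.5165, so P(H) = 0.5165/(1+0.5165) ≈ 0.34.

P(H) = 0.34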